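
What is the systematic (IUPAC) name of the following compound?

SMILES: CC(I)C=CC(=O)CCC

7-iodooct-5-en-4-one

The longest carbon chain that includes the carbonyl and the multiple bond has 8 carbons, so the parent hydride is octane.
A ketone (C=O on an internal carbon) is the principal characteristic group, giving the suffix -one.
There is one C=C double bond, indicated by the ending -ene.
The numbering direction is chosen so that numbering from this end puts the carbonyl group at C-4 rather than C-5.
With this numbering: the carbonyl at C-4; the double bond between C-5 and C-6; an iodo group at C-7.
Putting it together: 7-iodooct-5-en-4-one.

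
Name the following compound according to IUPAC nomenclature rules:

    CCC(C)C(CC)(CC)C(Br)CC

The longest continuous carbon chain has 7 atoms, so the parent hydride is heptane.
Choose the numbering such that the locant sets are identical either way, so the alphabetically earlier bromo substituent takes the lower locant (3 rather than 5).
This places a bromo group at C-3; two ethyl groups at C-4; a methyl group at C-5.
Prefixes are listed alphabetically: bromo, ethyl, methyl.
Putting it together: 3-bromo-4,4-diethyl-5-methylheptane.

3-bromo-4,4-diethyl-5-methylheptane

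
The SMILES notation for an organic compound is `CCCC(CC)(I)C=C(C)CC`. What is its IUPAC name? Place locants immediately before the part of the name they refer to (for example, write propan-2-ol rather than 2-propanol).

The longest carbon chain that includes the multiple bond has 8 carbons, so the parent hydride is octane.
The chain contains a C=C double bond, so the unsaturation ending is -ene.
Choose the numbering such that numbering from this end puts the double bond at C-3 rather than C-5.
With this numbering: the double bond between C-3 and C-4; an ethyl group at C-5; an iodo group at C-5; a methyl group at C-3.
Substituent prefixes are cited in alphabetical order (multiplying prefixes like di-/tri- are ignored for ordering).
The name is 5-ethyl-5-iodo-3-methyloct-3-ene.

5-ethyl-5-iodo-3-methyloct-3-ene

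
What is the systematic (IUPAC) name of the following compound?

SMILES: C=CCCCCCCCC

dec-1-ene

The longest carbon chain that includes the multiple bond has 10 carbons, so the parent hydride is decane.
The chain contains a C=C double bond, so the unsaturation ending is -ene.
Number the chain so that numbering from this end puts the double bond at C-1 rather than C-9.
This places the double bond between C-1 and C-2.
Assembling the pieces gives dec-1-ene.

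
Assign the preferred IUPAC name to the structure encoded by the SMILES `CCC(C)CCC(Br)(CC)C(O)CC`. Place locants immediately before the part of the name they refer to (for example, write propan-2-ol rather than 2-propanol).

4-bromo-4-ethyl-7-methylnonan-3-ol

The longest carbon chain that includes the –OH group has 9 carbons, so the parent hydride is nonane.
The principal characteristic group is an alcohol (–OH), named with the suffix -ol.
The numbering direction is chosen so that numbering from this end puts the hydroxyl group at C-3 rather than C-7.
With this numbering: the hydroxyl at C-3; a bromo group at C-4; an ethyl group at C-4; a methyl group at C-7.
Substituent prefixes are cited in alphabetical order (multiplying prefixes like di-/tri- are ignored for ordering).
Assembling the pieces gives 4-bromo-4-ethyl-7-methylnonan-3-ol.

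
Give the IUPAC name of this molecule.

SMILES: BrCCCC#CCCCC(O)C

The longest chain bearing the –OH group and the multiple bond is 10 carbons long (decane).
The principal characteristic group is an alcohol (–OH), named with the suffix -ol.
There is one C≡C triple bond, indicated by the ending -yne.
Number the chain so that numbering from this end puts the hydroxyl group at C-2 rather than C-9.
With this numbering: the hydroxyl at C-2; the triple bond between C-6 and C-7; a bromo group at C-10.
The name is 10-bromodec-6-yn-2-ol.

10-bromodec-6-yn-2-ol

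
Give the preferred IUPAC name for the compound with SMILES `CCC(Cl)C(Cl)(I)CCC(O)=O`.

4,5-dichloro-4-iodoheptanoic acid

Counting along the main chain through the –COOH group gives 7 carbons: the parent is heptane.
A carboxylic acid (terminal –COOH) is the principal characteristic group, giving the suffix -oic acid.
Choose the numbering such that the carboxylic acid carbon is C-1 by definition.
That gives chloro groups at C-4 and C-5; an iodo group at C-4.
Substituent prefixes are cited in alphabetical order (multiplying prefixes like di-/tri- are ignored for ordering).
The name is 4,5-dichloro-4-iodoheptanoic acid.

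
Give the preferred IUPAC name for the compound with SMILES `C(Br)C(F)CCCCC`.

1-bromo-2-fluoroheptane

The longest carbon chain is 7 atoms: the parent is heptane.
Choose the numbering such that the substituent locant set {1,2} is lower than {6,7} at the first point of difference.
That gives a bromo group at C-1; a fluoro group at C-2.
The substituents are ordered alphabetically, ignoring any di-/tri- multipliers.
Assembling the pieces gives 1-bromo-2-fluoroheptane.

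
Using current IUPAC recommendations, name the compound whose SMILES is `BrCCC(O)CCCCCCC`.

1-bromodecan-3-ol

Counting along the main chain through the –OH group gives 10 carbons: the parent is decane.
An alcohol (–OH) is the principal characteristic group, giving the suffix -ol.
Number the chain so that numbering from this end puts the hydroxyl group at C-3 rather than C-8.
This places the hydroxyl at C-3; a bromo group at C-1.
The name is 1-bromodecan-3-ol.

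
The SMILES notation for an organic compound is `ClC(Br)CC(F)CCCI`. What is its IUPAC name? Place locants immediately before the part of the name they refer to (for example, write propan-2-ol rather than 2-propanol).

1-bromo-1-chloro-3-fluoro-6-iodohexane

The parent chain contains 6 carbons (hexane).
Choose the numbering such that the substituent locant set {1,1,3,6} is lower than {1,4,6,6} at the first point of difference.
With this numbering: a bromo group at C-1; a chloro group at C-1; a fluoro group at C-3; an iodo group at C-6.
Substituent prefixes are cited in alphabetical order (multiplying prefixes like di-/tri- are ignored for ordering).
Assembling the pieces gives 1-bromo-1-chloro-3-fluoro-6-iodohexane.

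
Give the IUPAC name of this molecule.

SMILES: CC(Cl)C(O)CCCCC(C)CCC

Counting along the main chain through the –OH group gives 11 carbons: the parent is undecane.
The principal characteristic group is an alcohol (–OH), named with the suffix -ol.
Choose the numbering such that numbering from this end puts the hydroxyl group at C-3 rather than C-9.
That gives the hydroxyl at C-3; a chloro group at C-2; a methyl group at C-8.
Prefixes are listed alphabetically: chloro, methyl.
Putting it together: 2-chloro-8-methylundecan-3-ol.

2-chloro-8-methylundecan-3-ol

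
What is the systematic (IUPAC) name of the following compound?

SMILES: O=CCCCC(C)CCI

7-iodo-5-methylheptanal

The longest carbon chain that includes the –CHO group has 7 carbons, so the parent hydride is heptane.
The highest-priority functional group is an aldehyde (terminal –CHO), so the name ends in -al.
Choose the numbering such that the aldehyde carbon is C-1 by definition.
This places an iodo group at C-7; a methyl group at C-5.
Prefixes are listed alphabetically: iodo, methyl.
Putting it together: 7-iodo-5-methylheptanal.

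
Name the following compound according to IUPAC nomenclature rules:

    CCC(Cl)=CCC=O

4-chlorohex-3-enal

The longest carbon chain that includes the –CHO group and the multiple bond has 6 carbons, so the parent hydride is hexane.
The principal characteristic group is an aldehyde (terminal –CHO), named with the suffix -al.
The chain contains a C=C double bond, so the unsaturation ending is -ene.
The numbering direction is chosen so that the aldehyde carbon is C-1 by definition.
That gives the double bond between C-3 and C-4; a chloro group at C-4.
The name is 4-chlorohex-3-enal.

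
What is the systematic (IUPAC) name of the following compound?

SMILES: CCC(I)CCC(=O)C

5-iodoheptan-2-one

Counting along the main chain through the carbonyl gives 7 carbons: the parent is heptane.
The principal characteristic group is a ketone (C=O on an internal carbon), named with the suffix -one.
Choose the numbering such that numbering from this end puts the carbonyl group at C-2 rather than C-6.
That gives the carbonyl at C-2; an iodo group at C-5.
Putting it together: 5-iodoheptan-2-one.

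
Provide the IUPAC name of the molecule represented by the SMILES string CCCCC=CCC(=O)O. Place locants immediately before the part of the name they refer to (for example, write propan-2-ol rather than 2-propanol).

Counting along the main chain through the –COOH group and the multiple bond gives 8 carbons: the parent is octane.
The highest-priority functional group is a carboxylic acid (terminal –COOH), so the name ends in -oic acid.
The chain contains a C=C double bond, so the unsaturation ending is -ene.
Choose the numbering such that the carboxylic acid carbon is C-1 by definition.
With this numbering: the double bond between C-3 and C-4.
Putting it together: oct-3-enoic acid.

oct-3-enoic acid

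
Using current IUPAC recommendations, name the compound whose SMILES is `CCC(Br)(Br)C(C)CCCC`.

The longest continuous carbon chain has 8 atoms, so the parent hydride is octane.
The numbering direction is chosen so that the substituent locant set {3,3,4} is lower than {5,6,6} at the first point of difference.
With this numbering: two bromo groups at C-3; a methyl group at C-4.
The substituents are ordered alphabetically, ignoring any di-/tri- multipliers.
Putting it together: 3,3-dibromo-4-methyloctane.

3,3-dibromo-4-methyloctane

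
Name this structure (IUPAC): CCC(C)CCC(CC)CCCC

The longest carbon chain is 10 atoms: the parent is decane.
Choose the numbering such that the substituent locant set {3,6} is lower than {5,8} at the first point of difference.
That gives an ethyl group at C-6; a methyl group at C-3.
Substituent prefixes are cited in alphabetical order (multiplying prefixes like di-/tri- are ignored for ordering).
Assembling the pieces gives 6-ethyl-3-methyldecane.

6-ethyl-3-methyldecane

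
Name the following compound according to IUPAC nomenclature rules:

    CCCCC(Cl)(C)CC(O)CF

The longest carbon chain that includes the –OH group has 8 carbons, so the parent hydride is octane.
The principal characteristic group is an alcohol (–OH), named with the suffix -ol.
Choose the numbering such that numbering from this end puts the hydroxyl group at C-2 rather than C-7.
That gives the hydroxyl at C-2; a chloro group at C-4; a fluoro group at C-1; a methyl group at C-4.
The substituents are ordered alphabetically, ignoring any di-/tri- multipliers.
The name is 4-chloro-1-fluoro-4-methyloctan-2-ol.

4-chloro-1-fluoro-4-methyloctan-2-ol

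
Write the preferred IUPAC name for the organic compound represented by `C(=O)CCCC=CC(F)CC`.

7-fluoronon-5-enal

Counting along the main chain through the –CHO group and the multiple bond gives 9 carbons: the parent is nonane.
The principal characteristic group is an aldehyde (terminal –CHO), named with the suffix -al.
The chain contains a C=C double bond, so the unsaturation ending is -ene.
The numbering direction is chosen so that the aldehyde carbon is C-1 by definition.
This places the double bond between C-5 and C-6; a fluoro group at C-7.
Assembling the pieces gives 7-fluoronon-5-enal.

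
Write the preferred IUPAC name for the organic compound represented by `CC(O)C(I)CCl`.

4-chloro-3-iodobutan-2-ol

Counting along the main chain through the –OH group gives 4 carbons: the parent is butane.
An alcohol (–OH) is the principal characteristic group, giving the suffix -ol.
Choose the numbering such that numbering from this end puts the hydroxyl group at C-2 rather than C-3.
This places the hydroxyl at C-2; a chloro group at C-4; an iodo group at C-3.
The substituents are ordered alphabetically, ignoring any di-/tri- multipliers.
The name is 4-chloro-3-iodobutan-2-ol.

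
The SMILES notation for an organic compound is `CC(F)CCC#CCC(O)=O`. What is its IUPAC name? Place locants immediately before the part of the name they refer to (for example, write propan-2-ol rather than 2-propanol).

The longest carbon chain that includes the –COOH group and the multiple bond has 8 carbons, so the parent hydride is octane.
The highest-priority functional group is a carboxylic acid (terminal –COOH), so the name ends in -oic acid.
A C≡C triple bond in the chain gives the infix -yne-.
The numbering direction is chosen so that the carboxylic acid carbon is C-1 by definition.
That gives the triple bond between C-3 and C-4; a fluoro group at C-7.
Putting it together: 7-fluorooct-3-ynoic acid.

7-fluorooct-3-ynoic acid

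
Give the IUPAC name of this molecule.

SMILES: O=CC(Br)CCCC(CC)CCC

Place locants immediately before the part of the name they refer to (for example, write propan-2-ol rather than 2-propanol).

The longest chain bearing the –CHO group is 9 carbons long (nonane).
An aldehyde (terminal –CHO) is the principal characteristic group, giving the suffix -al.
Choose the numbering such that the aldehyde carbon is C-1 by definition.
With this numbering: a bromo group at C-2; an ethyl group at C-6.
Prefixes are listed alphabetically: bromo, ethyl.
The name is 2-bromo-6-ethylnonanal.

2-bromo-6-ethylnonanal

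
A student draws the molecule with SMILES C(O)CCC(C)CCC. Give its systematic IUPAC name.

4-methylheptan-1-ol

Counting along the main chain through the –OH group gives 7 carbons: the parent is heptane.
The highest-priority functional group is an alcohol (–OH), so the name ends in -ol.
The numbering direction is chosen so that numbering from this end puts the hydroxyl group at C-1 rather than C-7.
With this numbering: the hydroxyl at C-1; a methyl group at C-4.
Assembling the pieces gives 4-methylheptan-1-ol.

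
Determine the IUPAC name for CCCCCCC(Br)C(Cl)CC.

The longest carbon chain is 10 atoms: the parent is decane.
Choose the numbering such that the substituent locant set {3,4} is lower than {7,8} at the first point of difference.
That gives a bromo group at C-4; a chloro group at C-3.
Prefixes are listed alphabetically: bromo, chloro.
Putting it together: 4-bromo-3-chlorodecane.

4-bromo-3-chlorodecane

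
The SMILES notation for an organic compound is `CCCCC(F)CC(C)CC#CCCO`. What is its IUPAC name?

8-fluoro-6-methyldodec-3-yn-1-ol

Counting along the main chain through the –OH group and the multiple bond gives 12 carbons: the parent is dodecane.
The highest-priority functional group is an alcohol (–OH), so the name ends in -ol.
A C≡C triple bond in the chain gives the infix -yne-.
Number the chain so that numbering from this end puts the hydroxyl group at C-1 rather than C-12.
This places the hydroxyl at C-1; the triple bond between C-3 and C-4; a fluoro group at C-8; a methyl group at C-6.
Substituent prefixes are cited in alphabetical order (multiplying prefixes like di-/tri- are ignored for ordering).
Assembling the pieces gives 8-fluoro-6-methyldodec-3-yn-1-ol.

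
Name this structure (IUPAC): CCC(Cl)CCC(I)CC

3-chloro-6-iodooctane

The parent chain contains 8 carbons (octane).
Choose the numbering such that the locant sets are identical either way, so the alphabetically earlier chloro substituent takes the lower locant (3 rather than 6).
With this numbering: a chloro group at C-3; an iodo group at C-6.
The substituents are ordered alphabetically, ignoring any di-/tri- multipliers.
The name is 3-chloro-6-iodooctane.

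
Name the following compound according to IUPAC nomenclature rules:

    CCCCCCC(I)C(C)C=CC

5-iodo-4-methylundec-2-ene

The longest chain bearing the multiple bond is 11 carbons long (undecane).
There is one C=C double bond, indicated by the ending -ene.
Choose the numbering such that numbering from this end puts the double bond at C-2 rather than C-9.
This places the double bond between C-2 and C-3; an iodo group at C-5; a methyl group at C-4.
Substituent prefixes are cited in alphabetical order (multiplying prefixes like di-/tri- are ignored for ordering).
Putting it together: 5-iodo-4-methylundec-2-ene.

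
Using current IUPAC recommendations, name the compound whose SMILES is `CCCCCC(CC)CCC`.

4-ethylnonane

The longest carbon chain is 9 atoms: the parent is nonane.
Number the chain so that the substituent locant set {4} is lower than {6} at the first point of difference.
That gives an ethyl group at C-4.
Putting it together: 4-ethylnonane.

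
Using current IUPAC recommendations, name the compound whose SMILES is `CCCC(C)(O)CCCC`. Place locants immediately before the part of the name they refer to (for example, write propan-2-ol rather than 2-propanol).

4-methyloctan-4-ol

Counting along the main chain through the –OH group gives 8 carbons: the parent is octane.
An alcohol (–OH) is the principal characteristic group, giving the suffix -ol.
Number the chain so that numbering from this end puts the hydroxyl group at C-4 rather than C-5.
With this numbering: the hydroxyl at C-4; a methyl group at C-4.
The name is 4-methyloctan-4-ol.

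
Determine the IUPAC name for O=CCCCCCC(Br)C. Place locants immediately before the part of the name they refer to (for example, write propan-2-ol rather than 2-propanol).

The longest carbon chain that includes the –CHO group has 8 carbons, so the parent hydride is octane.
The principal characteristic group is an aldehyde (terminal –CHO), named with the suffix -al.
Choose the numbering such that the aldehyde carbon is C-1 by definition.
With this numbering: a bromo group at C-7.
Assembling the pieces gives 7-bromooctanal.

7-bromooctanal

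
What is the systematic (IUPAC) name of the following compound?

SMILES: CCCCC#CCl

1-chlorohex-1-yne

Counting along the main chain through the multiple bond gives 6 carbons: the parent is hexane.
There is one C≡C triple bond, indicated by the ending -yne.
Number the chain so that numbering from this end puts the triple bond at C-1 rather than C-5.
This places the triple bond between C-1 and C-2; a chloro group at C-1.
Assembling the pieces gives 1-chlorohex-1-yne.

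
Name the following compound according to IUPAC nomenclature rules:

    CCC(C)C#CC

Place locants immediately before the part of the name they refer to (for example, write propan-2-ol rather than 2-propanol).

4-methylhex-2-yne

The longest carbon chain that includes the multiple bond has 6 carbons, so the parent hydride is hexane.
The chain contains a C≡C triple bond, so the unsaturation ending is -yne.
Choose the numbering such that numbering from this end puts the triple bond at C-2 rather than C-4.
With this numbering: the triple bond between C-2 and C-3; a methyl group at C-4.
Assembling the pieces gives 4-methylhex-2-yne.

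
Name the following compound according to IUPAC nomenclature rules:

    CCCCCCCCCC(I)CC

The longest continuous carbon chain has 12 atoms, so the parent hydride is dodecane.
The numbering direction is chosen so that the substituent locant set {3} is lower than {10} at the first point of difference.
That gives an iodo group at C-3.
The name is 3-iodododecane.

3-iodododecane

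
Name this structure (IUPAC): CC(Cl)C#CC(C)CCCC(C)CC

2-chloro-5,9-dimethylundec-3-yne

The longest carbon chain that includes the multiple bond has 11 carbons, so the parent hydride is undecane.
There is one C≡C triple bond, indicated by the ending -yne.
Choose the numbering such that numbering from this end puts the triple bond at C-3 rather than C-8.
This places the triple bond between C-3 and C-4; a chloro group at C-2; methyl groups at C-5 and C-9.
Substituent prefixes are cited in alphabetical order (multiplying prefixes like di-/tri- are ignored for ordering).
Putting it together: 2-chloro-5,9-dimethylundec-3-yne.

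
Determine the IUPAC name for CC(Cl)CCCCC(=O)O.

The longest carbon chain that includes the –COOH group has 7 carbons, so the parent hydride is heptane.
The principal characteristic group is a carboxylic acid (terminal –COOH), named with the suffix -oic acid.
Number the chain so that the carboxylic acid carbon is C-1 by definition.
That gives a chloro group at C-6.
The name is 6-chloroheptanoic acid.

6-chloroheptanoic acid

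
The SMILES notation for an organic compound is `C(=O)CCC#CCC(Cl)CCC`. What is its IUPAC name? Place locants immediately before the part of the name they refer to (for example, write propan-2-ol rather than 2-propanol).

The longest carbon chain that includes the –CHO group and the multiple bond has 10 carbons, so the parent hydride is decane.
The highest-priority functional group is an aldehyde (terminal –CHO), so the name ends in -al.
A C≡C triple bond in the chain gives the infix -yne-.
Choose the numbering such that the aldehyde carbon is C-1 by definition.
This places the triple bond between C-4 and C-5; a chloro group at C-7.
The name is 7-chlorodec-4-ynal.

7-chlorodec-4-ynal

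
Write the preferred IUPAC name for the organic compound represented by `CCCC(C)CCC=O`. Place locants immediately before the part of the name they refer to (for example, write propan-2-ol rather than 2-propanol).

Counting along the main chain through the –CHO group gives 7 carbons: the parent is heptane.
An aldehyde (terminal –CHO) is the principal characteristic group, giving the suffix -al.
The numbering direction is chosen so that the aldehyde carbon is C-1 by definition.
That gives a methyl group at C-4.
The name is 4-methylheptanal.

4-methylheptanal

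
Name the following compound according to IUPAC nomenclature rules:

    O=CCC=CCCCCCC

Counting along the main chain through the –CHO group and the multiple bond gives 10 carbons: the parent is decane.
An aldehyde (terminal –CHO) is the principal characteristic group, giving the suffix -al.
A C=C double bond in the chain gives the infix -ene-.
Choose the numbering such that the aldehyde carbon is C-1 by definition.
This places the double bond between C-3 and C-4.
Putting it together: dec-3-enal.

dec-3-enal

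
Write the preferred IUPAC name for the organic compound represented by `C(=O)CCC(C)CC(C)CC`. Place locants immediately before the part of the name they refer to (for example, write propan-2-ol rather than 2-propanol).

Counting along the main chain through the –CHO group gives 8 carbons: the parent is octane.
An aldehyde (terminal –CHO) is the principal characteristic group, giving the suffix -al.
The numbering direction is chosen so that the aldehyde carbon is C-1 by definition.
With this numbering: methyl groups at C-4 and C-6.
The name is 4,6-dimethyloctanal.

4,6-dimethyloctanal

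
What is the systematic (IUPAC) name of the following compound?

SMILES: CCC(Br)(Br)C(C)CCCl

The parent chain contains 6 carbons (hexane).
Choose the numbering such that the substituent locant set {1,3,4,4} is lower than {3,3,4,6} at the first point of difference.
This places two bromo groups at C-4; a chloro group at C-1; a methyl group at C-3.
The substituents are ordered alphabetically, ignoring any di-/tri- multipliers.
Assembling the pieces gives 4,4-dibromo-1-chloro-3-methylhexane.

4,4-dibromo-1-chloro-3-methylhexane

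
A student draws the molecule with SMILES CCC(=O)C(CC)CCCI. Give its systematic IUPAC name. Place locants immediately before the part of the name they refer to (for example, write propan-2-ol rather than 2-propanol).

The longest chain bearing the carbonyl is 7 carbons long (heptane).
The highest-priority functional group is a ketone (C=O on an internal carbon), so the name ends in -one.
The numbering direction is chosen so that numbering from this end puts the carbonyl group at C-3 rather than C-5.
That gives the carbonyl at C-3; an ethyl group at C-4; an iodo group at C-7.
Prefixes are listed alphabetically: ethyl, iodo.
The name is 4-ethyl-7-iodoheptan-3-one.

4-ethyl-7-iodoheptan-3-one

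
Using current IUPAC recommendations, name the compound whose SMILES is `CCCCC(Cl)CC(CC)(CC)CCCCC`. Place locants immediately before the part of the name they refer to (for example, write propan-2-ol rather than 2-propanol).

5-chloro-7,7-diethyldodecane

The parent chain contains 12 carbons (dodecane).
Number the chain so that the substituent locant set {5,7,7} is lower than {6,6,8} at the first point of difference.
With this numbering: a chloro group at C-5; two ethyl groups at C-7.
Substituent prefixes are cited in alphabetical order (multiplying prefixes like di-/tri- are ignored for ordering).
The name is 5-chloro-7,7-diethyldodecane.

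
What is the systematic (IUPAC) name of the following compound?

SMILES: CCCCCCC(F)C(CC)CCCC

5-ethyl-6-fluorododecane

The parent chain contains 12 carbons (dodecane).
Number the chain so that the substituent locant set {5,6} is lower than {7,8} at the first point of difference.
With this numbering: an ethyl group at C-5; a fluoro group at C-6.
The substituents are ordered alphabetically, ignoring any di-/tri- multipliers.
The name is 5-ethyl-6-fluorododecane.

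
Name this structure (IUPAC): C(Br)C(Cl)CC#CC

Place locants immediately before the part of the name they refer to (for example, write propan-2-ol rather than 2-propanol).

6-bromo-5-chlorohex-2-yne

The longest carbon chain that includes the multiple bond has 6 carbons, so the parent hydride is hexane.
A C≡C triple bond in the chain gives the infix -yne-.
Choose the numbering such that numbering from this end puts the triple bond at C-2 rather than C-4.
With this numbering: the triple bond between C-2 and C-3; a bromo group at C-6; a chloro group at C-5.
Prefixes are listed alphabetically: bromo, chloro.
Putting it together: 6-bromo-5-chlorohex-2-yne.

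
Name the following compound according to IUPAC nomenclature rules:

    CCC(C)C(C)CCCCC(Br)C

2-bromo-7,8-dimethyldecane

The longest carbon chain is 10 atoms: the parent is decane.
The numbering direction is chosen so that the substituent locant set {2,7,8} is lower than {3,4,9} at the first point of difference.
That gives a bromo group at C-2; methyl groups at C-7 and C-8.
Substituent prefixes are cited in alphabetical order (multiplying prefixes like di-/tri- are ignored for ordering).
The name is 2-bromo-7,8-dimethyldecane.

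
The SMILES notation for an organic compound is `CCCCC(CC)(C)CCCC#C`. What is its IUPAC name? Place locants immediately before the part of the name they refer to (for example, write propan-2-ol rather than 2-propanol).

6-ethyl-6-methyldec-1-yne

The longest chain bearing the multiple bond is 10 carbons long (decane).
A C≡C triple bond in the chain gives the infix -yne-.
Number the chain so that numbering from this end puts the triple bond at C-1 rather than C-9.
With this numbering: the triple bond between C-1 and C-2; an ethyl group at C-6; a methyl group at C-6.
Substituent prefixes are cited in alphabetical order (multiplying prefixes like di-/tri- are ignored for ordering).
The name is 6-ethyl-6-methyldec-1-yne.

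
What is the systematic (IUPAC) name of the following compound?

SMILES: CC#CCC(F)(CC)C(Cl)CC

Counting along the main chain through the multiple bond gives 8 carbons: the parent is octane.
The chain contains a C≡C triple bond, so the unsaturation ending is -yne.
The numbering direction is chosen so that numbering from this end puts the triple bond at C-2 rather than C-6.
This places the triple bond between C-2 and C-3; a chloro group at C-6; an ethyl group at C-5; a fluoro group at C-5.
Prefixes are listed alphabetically: chloro, ethyl, fluoro.
The name is 6-chloro-5-ethyl-5-fluorooct-2-yne.

6-chloro-5-ethyl-5-fluorooct-2-yne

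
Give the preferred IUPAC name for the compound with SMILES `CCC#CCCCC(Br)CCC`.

The longest chain bearing the multiple bond is 11 carbons long (undecane).
There is one C≡C triple bond, indicated by the ending -yne.
Number the chain so that numbering from this end puts the triple bond at C-3 rather than C-8.
With this numbering: the triple bond between C-3 and C-4; a bromo group at C-8.
Assembling the pieces gives 8-bromoundec-3-yne.

8-bromoundec-3-yne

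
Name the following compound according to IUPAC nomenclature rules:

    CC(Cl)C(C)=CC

The longest carbon chain that includes the multiple bond has 5 carbons, so the parent hydride is pentane.
A C=C double bond in the chain gives the infix -ene-.
Choose the numbering such that numbering from this end puts the double bond at C-2 rather than C-3.
This places the double bond between C-2 and C-3; a chloro group at C-4; a methyl group at C-3.
Substituent prefixes are cited in alphabetical order (multiplying prefixes like di-/tri- are ignored for ordering).
Assembling the pieces gives 4-chloro-3-methylpent-2-ene.

4-chloro-3-methylpent-2-ene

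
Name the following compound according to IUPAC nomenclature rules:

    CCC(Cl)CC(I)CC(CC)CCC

3-chloro-7-ethyl-5-iododecane

The longest carbon chain is 10 atoms: the parent is decane.
The numbering direction is chosen so that the substituent locant set {3,5,7} is lower than {4,6,8} at the first point of difference.
That gives a chloro group at C-3; an ethyl group at C-7; an iodo group at C-5.
The substituents are ordered alphabetically, ignoring any di-/tri- multipliers.
Assembling the pieces gives 3-chloro-7-ethyl-5-iododecane.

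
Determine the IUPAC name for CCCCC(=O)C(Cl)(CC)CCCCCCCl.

6,12-dichloro-6-ethyldodecan-5-one

The longest chain bearing the carbonyl is 12 carbons long (dodecane).
The principal characteristic group is a ketone (C=O on an internal carbon), named with the suffix -one.
Number the chain so that numbering from this end puts the carbonyl group at C-5 rather than C-8.
That gives the carbonyl at C-5; chloro groups at C-6 and C-12; an ethyl group at C-6.
Prefixes are listed alphabetically: chloro, ethyl.
Putting it together: 6,12-dichloro-6-ethyldodecan-5-one.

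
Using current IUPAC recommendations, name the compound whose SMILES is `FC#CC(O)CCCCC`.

The longest chain bearing the –OH group and the multiple bond is 8 carbons long (octane).
The principal characteristic group is an alcohol (–OH), named with the suffix -ol.
The chain contains a C≡C triple bond, so the unsaturation ending is -yne.
The numbering direction is chosen so that numbering from this end puts the hydroxyl group at C-3 rather than C-6.
That gives the hydroxyl at C-3; the triple bond between C-1 and C-2; a fluoro group at C-1.
Assembling the pieces gives 1-fluorooct-1-yn-3-ol.

1-fluorooct-1-yn-3-ol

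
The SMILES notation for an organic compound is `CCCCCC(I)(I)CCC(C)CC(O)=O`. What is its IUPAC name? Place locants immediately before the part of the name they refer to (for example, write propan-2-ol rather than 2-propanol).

The longest chain bearing the –COOH group is 11 carbons long (undecane).
The principal characteristic group is a carboxylic acid (terminal –COOH), named with the suffix -oic acid.
The numbering direction is chosen so that the carboxylic acid carbon is C-1 by definition.
This places two iodo groups at C-6; a methyl group at C-3.
Prefixes are listed alphabetically: iodo, methyl.
The name is 6,6-diiodo-3-methylundecanoic acid.

6,6-diiodo-3-methylundecanoic acid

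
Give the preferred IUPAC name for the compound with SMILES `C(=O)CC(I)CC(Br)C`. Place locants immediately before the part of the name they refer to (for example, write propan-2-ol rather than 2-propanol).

5-bromo-3-iodohexanal

The longest chain bearing the –CHO group is 6 carbons long (hexane).
The principal characteristic group is an aldehyde (terminal –CHO), named with the suffix -al.
Number the chain so that the aldehyde carbon is C-1 by definition.
With this numbering: a bromo group at C-5; an iodo group at C-3.
The substituents are ordered alphabetically, ignoring any di-/tri- multipliers.
The name is 5-bromo-3-iodohexanal.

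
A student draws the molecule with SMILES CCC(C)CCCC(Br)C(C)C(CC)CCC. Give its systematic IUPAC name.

The parent chain contains 12 carbons (dodecane).
The numbering direction is chosen so that the substituent locant set {3,7,8,9} is lower than {4,5,6,10} at the first point of difference.
With this numbering: a bromo group at C-7; an ethyl group at C-9; methyl groups at C-3 and C-8.
Prefixes are listed alphabetically: bromo, ethyl, methyl.
The name is 7-bromo-9-ethyl-3,8-dimethyldodecane.

7-bromo-9-ethyl-3,8-dimethyldodecane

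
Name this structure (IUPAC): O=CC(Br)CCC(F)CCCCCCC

2-bromo-5-fluorododecanal

Counting along the main chain through the –CHO group gives 12 carbons: the parent is dodecane.
The highest-priority functional group is an aldehyde (terminal –CHO), so the name ends in -al.
Number the chain so that the aldehyde carbon is C-1 by definition.
That gives a bromo group at C-2; a fluoro group at C-5.
Substituent prefixes are cited in alphabetical order (multiplying prefixes like di-/tri- are ignored for ordering).
Assembling the pieces gives 2-bromo-5-fluorododecanal.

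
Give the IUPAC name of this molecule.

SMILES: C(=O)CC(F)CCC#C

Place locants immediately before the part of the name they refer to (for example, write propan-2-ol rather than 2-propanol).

Counting along the main chain through the –CHO group and the multiple bond gives 7 carbons: the parent is heptane.
The highest-priority functional group is an aldehyde (terminal –CHO), so the name ends in -al.
A C≡C triple bond in the chain gives the infix -yne-.
Choose the numbering such that the aldehyde carbon is C-1 by definition.
This places the triple bond between C-6 and C-7; a fluoro group at C-3.
The name is 3-fluorohept-6-ynal.

3-fluorohept-6-ynal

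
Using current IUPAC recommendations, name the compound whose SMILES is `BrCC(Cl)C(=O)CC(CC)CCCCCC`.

The longest carbon chain that includes the carbonyl has 11 carbons, so the parent hydride is undecane.
The highest-priority functional group is a ketone (C=O on an internal carbon), so the name ends in -one.
Choose the numbering such that numbering from this end puts the carbonyl group at C-3 rather than C-9.
This places the carbonyl at C-3; a bromo group at C-1; a chloro group at C-2; an ethyl group at C-5.
Substituent prefixes are cited in alphabetical order (multiplying prefixes like di-/tri- are ignored for ordering).
Assembling the pieces gives 1-bromo-2-chloro-5-ethylundecan-3-one.

1-bromo-2-chloro-5-ethylundecan-3-one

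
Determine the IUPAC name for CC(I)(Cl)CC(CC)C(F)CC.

2-chloro-4-ethyl-5-fluoro-2-iodoheptane

The parent chain contains 7 carbons (heptane).
Number the chain so that the substituent locant set {2,2,4,5} is lower than {3,4,6,6} at the first point of difference.
With this numbering: a chloro group at C-2; an ethyl group at C-4; a fluoro group at C-5; an iodo group at C-2.
The substituents are ordered alphabetically, ignoring any di-/tri- multipliers.
Assembling the pieces gives 2-chloro-4-ethyl-5-fluoro-2-iodoheptane.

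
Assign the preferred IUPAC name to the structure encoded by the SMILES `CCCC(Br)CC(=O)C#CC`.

Counting along the main chain through the carbonyl and the multiple bond gives 9 carbons: the parent is nonane.
A ketone (C=O on an internal carbon) is the principal characteristic group, giving the suffix -one.
A C≡C triple bond in the chain gives the infix -yne-.
Choose the numbering such that numbering from this end puts the carbonyl group at C-4 rather than C-6.
With this numbering: the carbonyl at C-4; the triple bond between C-2 and C-3; a bromo group at C-6.
Assembling the pieces gives 6-bromonon-2-yn-4-one.

6-bromonon-2-yn-4-one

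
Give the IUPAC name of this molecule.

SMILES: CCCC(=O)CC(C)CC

The longest chain bearing the carbonyl is 8 carbons long (octane).
The principal characteristic group is a ketone (C=O on an internal carbon), named with the suffix -one.
The numbering direction is chosen so that numbering from this end puts the carbonyl group at C-4 rather than C-5.
That gives the carbonyl at C-4; a methyl group at C-6.
Assembling the pieces gives 6-methyloctan-4-one.

6-methyloctan-4-one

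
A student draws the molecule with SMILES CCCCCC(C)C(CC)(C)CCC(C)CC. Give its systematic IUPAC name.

The parent chain contains 12 carbons (dodecane).
Number the chain so that the substituent locant set {3,6,6,7} is lower than {6,7,7,10} at the first point of difference.
That gives an ethyl group at C-6; methyl groups at C-3 and C-6 and C-7.
The substituents are ordered alphabetically, ignoring any di-/tri- multipliers.
Putting it together: 6-ethyl-3,6,7-trimethyldodecane.

6-ethyl-3,6,7-trimethyldodecane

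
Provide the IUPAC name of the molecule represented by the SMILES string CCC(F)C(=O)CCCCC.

The longest chain bearing the carbonyl is 9 carbons long (nonane).
A ketone (C=O on an internal carbon) is the principal characteristic group, giving the suffix -one.
Choose the numbering such that numbering from this end puts the carbonyl group at C-4 rather than C-6.
This places the carbonyl at C-4; a fluoro group at C-3.
The name is 3-fluorononan-4-one.

3-fluorononan-4-one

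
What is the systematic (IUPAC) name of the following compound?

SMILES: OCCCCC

pentan-1-ol

The longest carbon chain that includes the –OH group has 5 carbons, so the parent hydride is pentane.
An alcohol (–OH) is the principal characteristic group, giving the suffix -ol.
Choose the numbering such that numbering from this end puts the hydroxyl group at C-1 rather than C-5.
With this numbering: the hydroxyl at C-1.
Assembling the pieces gives pentan-1-ol.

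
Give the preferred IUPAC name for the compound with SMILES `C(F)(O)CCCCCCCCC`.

Counting along the main chain through the –OH group gives 10 carbons: the parent is decane.
The principal characteristic group is an alcohol (–OH), named with the suffix -ol.
The numbering direction is chosen so that numbering from this end puts the hydroxyl group at C-1 rather than C-10.
This places the hydroxyl at C-1; a fluoro group at C-1.
Assembling the pieces gives 1-fluorodecan-1-ol.

1-fluorodecan-1-ol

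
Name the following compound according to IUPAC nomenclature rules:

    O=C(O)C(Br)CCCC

Counting along the main chain through the –COOH group gives 6 carbons: the parent is hexane.
The principal characteristic group is a carboxylic acid (terminal –COOH), named with the suffix -oic acid.
The numbering direction is chosen so that the carboxylic acid carbon is C-1 by definition.
This places a bromo group at C-2.
Assembling the pieces gives 2-bromohexanoic acid.

2-bromohexanoic acid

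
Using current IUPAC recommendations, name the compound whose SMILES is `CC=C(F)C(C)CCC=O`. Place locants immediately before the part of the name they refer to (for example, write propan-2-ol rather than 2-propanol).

5-fluoro-4-methylhept-5-enal

The longest chain bearing the –CHO group and the multiple bond is 7 carbons long (heptane).
The principal characteristic group is an aldehyde (terminal –CHO), named with the suffix -al.
A C=C double bond in the chain gives the infix -ene-.
The numbering direction is chosen so that the aldehyde carbon is C-1 by definition.
With this numbering: the double bond between C-5 and C-6; a fluoro group at C-5; a methyl group at C-4.
The substituents are ordered alphabetically, ignoring any di-/tri- multipliers.
The name is 5-fluoro-4-methylhept-5-enal.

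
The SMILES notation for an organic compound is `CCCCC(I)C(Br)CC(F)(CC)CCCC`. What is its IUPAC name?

The longest carbon chain is 12 atoms: the parent is dodecane.
Choose the numbering such that the substituent locant set {5,5,7,8} is lower than {5,6,8,8} at the first point of difference.
That gives a bromo group at C-7; an ethyl group at C-5; a fluoro group at C-5; an iodo group at C-8.
Prefixes are listed alphabetically: bromo, ethyl, fluoro, iodo.
Assembling the pieces gives 7-bromo-5-ethyl-5-fluoro-8-iodododecane.

7-bromo-5-ethyl-5-fluoro-8-iodododecane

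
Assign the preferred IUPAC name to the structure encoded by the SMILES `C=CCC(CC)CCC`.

The longest carbon chain that includes the multiple bond has 7 carbons, so the parent hydride is heptane.
The chain contains a C=C double bond, so the unsaturation ending is -ene.
The numbering direction is chosen so that numbering from this end puts the double bond at C-1 rather than C-6.
This places the double bond between C-1 and C-2; an ethyl group at C-4.
Assembling the pieces gives 4-ethylhept-1-ene.

4-ethylhept-1-ene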